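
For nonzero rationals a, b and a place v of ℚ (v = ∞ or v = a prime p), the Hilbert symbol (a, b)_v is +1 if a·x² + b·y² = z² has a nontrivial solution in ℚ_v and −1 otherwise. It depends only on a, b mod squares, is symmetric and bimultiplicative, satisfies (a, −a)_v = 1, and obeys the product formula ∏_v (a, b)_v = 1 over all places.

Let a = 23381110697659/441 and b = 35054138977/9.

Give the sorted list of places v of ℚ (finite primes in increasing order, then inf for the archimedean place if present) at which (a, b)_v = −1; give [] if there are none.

(a, b) ≡ (62491, 78793) mod (ℚ^×)²; places V = {2, 3, 7, 11, 13, 19, 23, 29, ∞}.
(a,b)_23: α=3, u≡6; β=2, v≡3 (mod 23); (6|23)=+1, (3|23)=+1; sign (−1)^0·+1^2·+1^3 = +1.
(a,b)_29: α=4, u≡5; β=3, v≡22 (mod 29); (5|29)=+1, (22|29)=+1; sign (−1)^0·+1^3·+1^4 = +1.
(a,b)_2: α=0, β=0; u≡3, v≡1 (mod 8); ε(u)ε(v)=1·0, αω(v)=0·0, βω(u)=0·1; sum ≡ 0  ⇒  +1.
(a,b)_11: α=1, u≡4; β=1, v≡6 (mod 11); (4|11)=+1, (6|11)=-1; sign (−1)^1·+1^1·-1^1 = +1.
(a,b)_∞: sgn(62491)=+, sgn(78793)=+, so +1.
(a,b)_7: α=-2, u≡4; β=0, v≡2 (mod 7); (4|7)=+1, (2|7)=+1; sign (−1)^0·+1^0·+1^-2 = +1.
(a,b)_19: α=1, u≡10; β=1, v≡17 (mod 19); (10|19)=-1, (17|19)=+1; sign (−1)^1·-1^1·+1^1 = +1.
(a,b)_13: α=1, u≡3; β=1, v≡1 (mod 13); (3|13)=+1, (1|13)=+1; sign (−1)^0·+1^1·+1^1 = +1.
(a,b)_3: α=-2, u≡1; β=-2, v≡1 (mod 3); (1|3)=+1, (1|3)=+1; sign (−1)^0·+1^-2·+1^-2 = +1.
Every local symbol is +1, so the conic 62491·x² + 78793·y² = z² has ℚ_v-points for all v and hence a ℚ-point; (a, b / ℚ) ≅ M_2(ℚ).

[]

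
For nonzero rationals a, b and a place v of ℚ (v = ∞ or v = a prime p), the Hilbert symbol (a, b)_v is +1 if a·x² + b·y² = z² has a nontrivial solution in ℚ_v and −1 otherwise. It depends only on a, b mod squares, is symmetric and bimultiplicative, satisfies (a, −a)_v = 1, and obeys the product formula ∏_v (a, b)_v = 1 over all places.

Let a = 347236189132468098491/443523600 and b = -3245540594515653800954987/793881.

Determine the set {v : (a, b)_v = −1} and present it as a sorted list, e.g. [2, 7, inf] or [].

Mod squares: a ≡ 899, b ≡ -4403. Check v ∈ {∞, 2, 3, 5, 7, 11, 13, 17, 19, 23, 29, 31, 37}.
v=31: a=31^1·(≡22), b=31^2·(≡27) mod 31; (22|31)=-1, (27|31)=-1; (−1)^{1·2·15}·(-1)^2·(-1)^1 = -1.
v=29: a=29^1·(≡18), b=29^2·(≡16) mod 29; (18|29)=-1, (16|29)=+1; (−1)^{1·2·14}·(-1)^2·(+1)^1 = +1.
v=37: a=37^2·(≡26), b=37^3·(≡24) mod 37; (26|37)=+1, (24|37)=-1; (−1)^{2·3·18}·(+1)^3·(-1)^2 = +1.
v=7: a=7^2·(≡3), b=7^3·(≡4) mod 7; (3|7)=-1, (4|7)=+1; (−1)^{2·3·3}·(-1)^3·(+1)^2 = -1.
v=11: a=11^0·(≡2), b=11^-2·(≡6) mod 11; (2|11)=-1, (6|11)=-1; (−1)^{0·-2·5}·(-1)^-2·(-1)^0 = +1.
v=13: a=13^-2·(≡11), b=13^0·(≡3) mod 13; (11|13)=-1, (3|13)=+1; (−1)^{-2·0·6}·(-1)^0·(+1)^-2 = +1.
v=∞: 899 > 0 and -4403 < 0  ⇒  (a,b)_∞ = +1.
v=5: a=5^-2·(≡4), b=5^0·(≡3) mod 5; (4|5)=+1, (3|5)=-1; (−1)^{-2·0·2}·(+1)^0·(-1)^-2 = +1.
v=2: v_2(a)=-4, v_2(b)=0; units ≡ 3, 5 (mod 8); ε·ε+αω+βω = 1·0+-4·1+0·1 ≡ 0  ⇒  (a,b)_2 = +1.
v=17: a=17^4·(≡9), b=17^3·(≡15) mod 17; (9|17)=+1, (15|17)=+1; (−1)^{4·3·8}·(+1)^3·(+1)^4 = +1.
v=19: a=19^4·(≡17), b=19^6·(≡4) mod 19; (17|19)=+1, (4|19)=+1; (−1)^{4·6·9}·(+1)^6·(+1)^4 = +1.
v=3: a=3^-8·(≡2), b=3^-8·(≡1) mod 3; (2|3)=-1, (1|3)=+1; (−1)^{-8·-8·1}·(-1)^-8·(+1)^-8 = +1.
v=23: a=23^2·(≡4), b=23^0·(≡18) mod 23; (4|23)=+1, (18|23)=+1; (−1)^{2·0·11}·(+1)^0·(+1)^2 = +1.
Ram(899, -4403) = {7, 31}; no ℚ_7-point on the conic.

[7, 31]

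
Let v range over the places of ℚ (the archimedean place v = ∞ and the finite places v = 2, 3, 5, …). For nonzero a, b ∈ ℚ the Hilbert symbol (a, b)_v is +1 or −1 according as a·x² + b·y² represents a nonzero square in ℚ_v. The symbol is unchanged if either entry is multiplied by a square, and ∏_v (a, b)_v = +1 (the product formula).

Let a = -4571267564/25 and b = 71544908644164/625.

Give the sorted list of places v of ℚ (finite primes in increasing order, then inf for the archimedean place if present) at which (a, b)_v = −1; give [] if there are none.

(a, b) ≡ (-1142816891, 657169) mod (ℚ^×)²; places V = {2, 3, 5, 17, 29, 31, 37, 43, 47, ∞}.
(a,b)_∞: sgn(-1142816891)=−, sgn(657169)=+, so +1.
(a,b)_17: α=1, u≡11; β=1, v≡4 (mod 17); (11|17)=-1, (4|17)=+1; sign (−1)^0·-1^1·+1^1 = -1.
(a,b)_47: α=1, u≡24; β=2, v≡30 (mod 47); (24|47)=+1, (30|47)=-1; sign (−1)^0·+1^2·-1^1 = -1.
(a,b)_29: α=1, u≡17; β=1, v≡27 (mod 29); (17|29)=-1, (27|29)=-1; sign (−1)^0·-1^1·-1^1 = +1.
(a,b)_43: α=1, u≡33; β=1, v≡34 (mod 43); (33|43)=-1, (34|43)=-1; sign (−1)^1·-1^1·-1^1 = -1.
(a,b)_31: α=1, u≡21; β=1, v≡17 (mod 31); (21|31)=-1, (17|31)=-1; sign (−1)^1·-1^1·-1^1 = -1.
(a,b)_5: α=-2, u≡1; β=-4, v≡4 (mod 5); (1|5)=+1, (4|5)=+1; sign (−1)^0·+1^-4·+1^-2 = +1.
(a,b)_37: α=1, u≡3; β=2, v≡4 (mod 37); (3|37)=+1, (4|37)=+1; sign (−1)^0·+1^2·+1^1 = +1.
(a,b)_2: α=2, β=2; u≡5, v≡1 (mod 8); ε(u)ε(v)=0·0, αω(v)=2·0, βω(u)=2·1; sum ≡ 0  ⇒  +1.
(a,b)_3: α=0, u≡1; β=2, v≡1 (mod 3); (1|3)=+1, (1|3)=+1; sign (−1)^0·+1^2·+1^0 = +1.
|Ram(-1142816891, 657169)| = 4, even; anisotropic at {17, 31, 43, 47}.

[17, 31, 43, 47]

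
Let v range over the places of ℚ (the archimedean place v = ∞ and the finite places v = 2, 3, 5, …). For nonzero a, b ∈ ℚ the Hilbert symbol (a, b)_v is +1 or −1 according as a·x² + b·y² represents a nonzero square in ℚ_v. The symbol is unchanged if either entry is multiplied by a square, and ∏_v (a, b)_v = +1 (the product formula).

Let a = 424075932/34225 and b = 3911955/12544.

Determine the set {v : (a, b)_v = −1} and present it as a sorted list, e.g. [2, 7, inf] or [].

Mod squares: a ≡ 14007, b ≡ 7395. Check v ∈ {∞, 2, 3, 5, 7, 17, 23, 29, 37}.
v=23: a=23^1·(≡19), b=23^2·(≡9) mod 23; (19|23)=-1, (9|23)=+1; (−1)^{1·2·11}·(-1)^2·(+1)^1 = +1.
v=7: a=7^1·(≡3), b=7^-2·(≡3) mod 7; (3|7)=-1, (3|7)=-1; (−1)^{1·-2·3}·(-1)^-2·(-1)^1 = -1.
v=∞: 14007 > 0 and 7395 > 0  ⇒  (a,b)_∞ = +1.
v=5: a=5^-2·(≡3), b=5^1·(≡4) mod 5; (3|5)=-1, (4|5)=+1; (−1)^{-2·1·2}·(-1)^1·(+1)^-2 = -1.
v=17: a=17^0·(≡13), b=17^1·(≡7) mod 17; (13|17)=+1, (7|17)=-1; (−1)^{0·1·8}·(+1)^1·(-1)^0 = +1.
v=2: v_2(a)=2, v_2(b)=-8; units ≡ 7, 3 (mod 8); ε·ε+αω+βω = 1·1+2·1+-8·0 ≡ 1  ⇒  (a,b)_2 = -1.
v=29: a=29^3·(≡15), b=29^1·(≡1) mod 29; (15|29)=-1, (1|29)=+1; (−1)^{3·1·14}·(-1)^1·(+1)^3 = -1.
v=3: a=3^3·(≡1), b=3^1·(≡2) mod 3; (1|3)=+1, (2|3)=-1; (−1)^{3·1·1}·(+1)^1·(-1)^3 = +1.
v=37: a=37^-2·(≡1), b=37^0·(≡19) mod 37; (1|37)=+1, (19|37)=-1; (−1)^{-2·0·18}·(+1)^0·(-1)^-2 = +1.
|Ram(14007, 7395)| = 4, even; anisotropic at {2, 5, 7, 29}.

[2, 5, 7, 29]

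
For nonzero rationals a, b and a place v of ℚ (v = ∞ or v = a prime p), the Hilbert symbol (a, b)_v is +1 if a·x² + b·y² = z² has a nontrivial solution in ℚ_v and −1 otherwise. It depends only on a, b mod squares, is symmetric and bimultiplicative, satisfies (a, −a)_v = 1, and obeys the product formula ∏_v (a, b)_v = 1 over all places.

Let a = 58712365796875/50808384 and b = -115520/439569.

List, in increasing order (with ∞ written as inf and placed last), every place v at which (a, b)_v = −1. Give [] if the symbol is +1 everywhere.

(a, b) ≡ (19, -5) mod (ℚ^×)²; places V = {2, 3, 5, 7, 11, 13, 17, 19, 41, ∞}.
(a,b)_5: α=6, u≡4; β=1, v≡4 (mod 5); (4|5)=+1, (4|5)=+1; sign (−1)^0·+1^1·+1^6 = +1.
(a,b)_17: α=0, u≡8; β=-2, v≡10 (mod 17); (8|17)=+1, (10|17)=-1; sign (−1)^0·+1^-2·-1^0 = +1.
(a,b)_3: α=-8, u≡1; β=-2, v≡1 (mod 3); (1|3)=+1, (1|3)=+1; sign (−1)^0·+1^-2·+1^-8 = +1.
(a,b)_13: α=0, u≡8; β=-2, v≡11 (mod 13); (8|13)=-1, (11|13)=-1; sign (−1)^0·-1^-2·-1^0 = +1.
(a,b)_19: α=1, u≡7; β=2, v≡15 (mod 19); (7|19)=+1, (15|19)=-1; sign (−1)^0·+1^2·-1^1 = -1.
(a,b)_2: α=-6, β=6; u≡3, v≡3 (mod 8); ε(u)ε(v)=1·1, αω(v)=-6·1, βω(u)=6·1; sum ≡ 1  ⇒  -1.
(a,b)_41: α=2, u≡24; β=0, v≡33 (mod 41); (24|41)=-1, (33|41)=+1; sign (−1)^0·-1^0·+1^2 = +1.
(a,b)_∞: sgn(19)=+, sgn(-5)=−, so +1.
(a,b)_7: α=6, u≡3; β=0, v≡2 (mod 7); (3|7)=-1, (2|7)=+1; sign (−1)^0·-1^0·+1^6 = +1.
(a,b)_11: α=-2, u≡10; β=0, v≡10 (mod 11); (10|11)=-1, (10|11)=-1; sign (−1)^0·-1^0·-1^-2 = +1.
(19, -5 / ℚ) ramifies at {2, 19}: a division algebra.

[2, 19]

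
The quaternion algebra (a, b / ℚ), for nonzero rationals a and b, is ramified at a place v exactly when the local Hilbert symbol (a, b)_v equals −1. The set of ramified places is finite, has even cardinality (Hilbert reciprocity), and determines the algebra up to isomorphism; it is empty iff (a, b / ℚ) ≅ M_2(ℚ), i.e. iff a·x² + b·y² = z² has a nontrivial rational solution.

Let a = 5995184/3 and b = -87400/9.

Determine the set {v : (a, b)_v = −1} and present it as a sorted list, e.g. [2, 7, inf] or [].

[3, 19, 37, 41]

Mod squares: a ≡ 1124097, b ≡ -874. Check v ∈ {∞, 2, 3, 5, 13, 19, 23, 37, 41}.
v=19: a=19^1·(≡1), b=19^1·(≡4) mod 19; (1|19)=+1, (4|19)=+1; (−1)^{1·1·9}·(+1)^1·(+1)^1 = -1.
v=∞: 1124097 > 0 and -874 < 0  ⇒  (a,b)_∞ = +1.
v=41: a=41^1·(≡6), b=41^0·(≡15) mod 41; (6|41)=-1, (15|41)=-1; (−1)^{1·0·20}·(-1)^0·(-1)^1 = -1.
v=3: a=3^-1·(≡2), b=3^-2·(≡2) mod 3; (2|3)=-1, (2|3)=-1; (−1)^{-1·-2·1}·(-1)^-2·(-1)^-1 = -1.
v=5: a=5^0·(≡3), b=5^2·(≡1) mod 5; (3|5)=-1, (1|5)=+1; (−1)^{0·2·2}·(-1)^2·(+1)^0 = +1.
v=37: a=37^1·(≡3), b=37^0·(≡24) mod 37; (3|37)=+1, (24|37)=-1; (−1)^{1·0·18}·(+1)^0·(-1)^1 = -1.
v=13: a=13^1·(≡2), b=13^0·(≡10) mod 13; (2|13)=-1, (10|13)=+1; (−1)^{1·0·6}·(-1)^0·(+1)^1 = +1.
v=23: a=23^0·(≡9), b=23^1·(≡2) mod 23; (9|23)=+1, (2|23)=+1; (−1)^{0·1·11}·(+1)^1·(+1)^0 = +1.
v=2: v_2(a)=4, v_2(b)=3; units ≡ 1, 3 (mod 8); ε·ε+αω+βω = 0·1+4·1+3·0 ≡ 0  ⇒  (a,b)_2 = +1.
(1124097, -874 / ℚ) ramifies at {3, 19, 37, 41}: a division algebra.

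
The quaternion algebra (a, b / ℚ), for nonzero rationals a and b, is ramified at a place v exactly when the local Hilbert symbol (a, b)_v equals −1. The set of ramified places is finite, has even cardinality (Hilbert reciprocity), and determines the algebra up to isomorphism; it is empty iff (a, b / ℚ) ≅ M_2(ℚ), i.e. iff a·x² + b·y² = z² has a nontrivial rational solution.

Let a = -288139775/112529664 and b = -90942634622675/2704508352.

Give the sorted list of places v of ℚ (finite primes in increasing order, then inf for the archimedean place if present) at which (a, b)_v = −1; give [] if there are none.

(a, b) ≡ (-3311, -62909) mod (ℚ^×)²; places V = {2, 3, 5, 7, 11, 13, 17, 19, 31, 43, 59, ∞}.
(a,b)_3: α=-2, u≡1; β=-6, v≡1 (mod 3); (1|3)=+1, (1|3)=+1; sign (−1)^0·+1^-6·+1^-2 = +1.
(a,b)_11: α=1, u≡10; β=3, v≡1 (mod 11); (10|11)=-1, (1|11)=+1; sign (−1)^1·-1^3·+1^1 = +1.
(a,b)_13: α=-2, u≡10; β=-2, v≡6 (mod 13); (10|13)=+1, (6|13)=-1; sign (−1)^0·+1^-2·-1^-2 = +1.
(a,b)_19: α=0, u≡3; β=1, v≡3 (mod 19); (3|19)=-1, (3|19)=-1; sign (−1)^0·-1^1·-1^0 = -1.
(a,b)_2: α=-8, β=-6; u≡1, v≡3 (mod 8); ε(u)ε(v)=0·1, αω(v)=-8·1, βω(u)=-6·0; sum ≡ 0  ⇒  +1.
(a,b)_17: α=-2, u≡1; β=0, v≡8 (mod 17); (1|17)=+1, (8|17)=+1; sign (−1)^0·+1^0·+1^-2 = +1.
(a,b)_43: α=1, u≡21; β=1, v≡3 (mod 43); (21|43)=+1, (3|43)=-1; sign (−1)^1·+1^1·-1^1 = +1.
(a,b)_7: α=1, u≡5; β=-3, v≡4 (mod 7); (5|7)=-1, (4|7)=+1; sign (−1)^1·-1^-3·+1^1 = +1.
(a,b)_31: α=0, u≡22; β=2, v≡24 (mod 31); (22|31)=-1, (24|31)=-1; sign (−1)^0·-1^2·-1^0 = +1.
(a,b)_59: α=2, u≡50; β=2, v≡40 (mod 59); (50|59)=-1, (40|59)=-1; sign (−1)^0·-1^2·-1^2 = +1.
(a,b)_5: α=2, u≡1; β=2, v≡4 (mod 5); (1|5)=+1, (4|5)=+1; sign (−1)^0·+1^2·+1^2 = +1.
(a,b)_∞: sgn(-3311)=−, sgn(-62909)=−, so -1.
(-3311, -62909 / ℚ) ramifies at {19, ∞}: a division algebra.

[19, inf]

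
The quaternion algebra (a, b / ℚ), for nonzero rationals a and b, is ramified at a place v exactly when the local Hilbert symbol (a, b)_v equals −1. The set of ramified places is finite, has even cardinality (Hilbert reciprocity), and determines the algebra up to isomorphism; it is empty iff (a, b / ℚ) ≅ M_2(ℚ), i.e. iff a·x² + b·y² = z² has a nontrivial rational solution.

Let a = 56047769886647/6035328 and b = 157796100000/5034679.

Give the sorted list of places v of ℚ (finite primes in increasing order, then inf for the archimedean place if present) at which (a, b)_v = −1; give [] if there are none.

[2, 7]

(a, b) ≡ (7017346, 49910) mod (ℚ^×)²; places V = {2, 3, 5, 7, 11, 13, 17, 19, 23, 31, 37, ∞}.
(a,b)_2: α=-7, β=5; u≡1, v≡3 (mod 8); ε(u)ε(v)=0·1, αω(v)=-7·1, βω(u)=5·0; sum ≡ 1  ⇒  -1.
(a,b)_∞: sgn(7017346)=+, sgn(49910)=+, so +1.
(a,b)_37: α=1, u≡1; β=0, v≡11 (mod 37); (1|37)=+1, (11|37)=+1; sign (−1)^0·+1^0·+1^1 = +1.
(a,b)_3: α=-2, u≡1; β=4, v≡2 (mod 3); (1|3)=+1, (2|3)=-1; sign (−1)^0·+1^4·-1^-2 = +1.
(a,b)_17: α=4, u≡16; β=0, v≡16 (mod 17); (16|17)=+1, (16|17)=+1; sign (−1)^0·+1^0·+1^4 = +1.
(a,b)_31: α=-1, u≡14; β=-3, v≡27 (mod 31); (14|31)=+1, (27|31)=-1; sign (−1)^1·+1^-3·-1^-1 = +1.
(a,b)_7: α=3, u≡4; β=1, v≡4 (mod 7); (4|7)=+1, (4|7)=+1; sign (−1)^1·+1^1·+1^3 = -1.
(a,b)_19: α=1, u≡10; β=0, v≡7 (mod 19); (10|19)=-1, (7|19)=+1; sign (−1)^0·-1^0·+1^1 = +1.
(a,b)_13: α=-2, u≡6; β=-2, v≡4 (mod 13); (6|13)=-1, (4|13)=+1; sign (−1)^0·-1^-2·+1^-2 = +1.
(a,b)_11: α=2, u≡2; β=2, v≡5 (mod 11); (2|11)=-1, (5|11)=+1; sign (−1)^0·-1^2·+1^2 = +1.
(a,b)_23: α=1, u≡19; β=1, v≡4 (mod 23); (19|23)=-1, (4|23)=+1; sign (−1)^1·-1^1·+1^1 = +1.
(a,b)_5: α=0, u≡4; β=5, v≡3 (mod 5); (4|5)=+1, (3|5)=-1; sign (−1)^0·+1^5·-1^0 = +1.
|Ram(7017346, 49910)| = 2, even; anisotropic at {2, 7}.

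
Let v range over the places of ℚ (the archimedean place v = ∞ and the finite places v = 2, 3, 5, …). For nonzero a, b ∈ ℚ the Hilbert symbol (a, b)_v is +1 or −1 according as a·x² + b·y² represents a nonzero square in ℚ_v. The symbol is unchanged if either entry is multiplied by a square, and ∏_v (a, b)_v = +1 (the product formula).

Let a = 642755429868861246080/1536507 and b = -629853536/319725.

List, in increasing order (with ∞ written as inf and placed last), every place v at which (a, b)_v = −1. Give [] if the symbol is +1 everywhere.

Mod squares: a ≡ 8998990, b ≡ -23374. Check v ∈ {∞, 2, 3, 5, 7, 11, 13, 17, 29, 31}.
v=∞: 8998990 > 0 and -23374 < 0  ⇒  (a,b)_∞ = +1.
v=11: a=11^1·(≡4), b=11^0·(≡4) mod 11; (4|11)=+1, (4|11)=+1; (−1)^{1·0·5}·(+1)^0·(+1)^1 = +1.
v=13: a=13^9·(≡7), b=13^3·(≡9) mod 13; (7|13)=-1, (9|13)=+1; (−1)^{9·3·6}·(-1)^3·(+1)^9 = -1.
v=3: a=3^-2·(≡1), b=3^-2·(≡2) mod 3; (1|3)=+1, (2|3)=-1; (−1)^{-2·-2·1}·(+1)^-2·(-1)^-2 = +1.
v=7: a=7^-1·(≡5), b=7^-2·(≡3) mod 7; (5|7)=-1, (3|7)=-1; (−1)^{-1·-2·3}·(-1)^-2·(-1)^-1 = -1.
v=17: a=17^2·(≡14), b=17^2·(≡13) mod 17; (14|17)=-1, (13|17)=+1; (−1)^{2·2·8}·(-1)^2·(+1)^2 = +1.
v=2: v_2(a)=7, v_2(b)=5; units ≡ 7, 1 (mod 8); ε·ε+αω+βω = 1·0+7·0+5·0 ≡ 0  ⇒  (a,b)_2 = +1.
v=29: a=29^-3·(≡27), b=29^-1·(≡9) mod 29; (27|29)=-1, (9|29)=+1; (−1)^{-3·-1·14}·(-1)^-1·(+1)^-3 = -1.
v=5: a=5^1·(≡3), b=5^-2·(≡1) mod 5; (3|5)=-1, (1|5)=+1; (−1)^{1·-2·2}·(-1)^-2·(+1)^1 = +1.
v=31: a=31^3·(≡23), b=31^1·(≡30) mod 31; (23|31)=-1, (30|31)=-1; (−1)^{3·1·15}·(-1)^1·(-1)^3 = -1.
Ram(8998990, -23374) = {7, 13, 29, 31}; no ℚ_7-point on the conic.

[7, 13, 29, 31]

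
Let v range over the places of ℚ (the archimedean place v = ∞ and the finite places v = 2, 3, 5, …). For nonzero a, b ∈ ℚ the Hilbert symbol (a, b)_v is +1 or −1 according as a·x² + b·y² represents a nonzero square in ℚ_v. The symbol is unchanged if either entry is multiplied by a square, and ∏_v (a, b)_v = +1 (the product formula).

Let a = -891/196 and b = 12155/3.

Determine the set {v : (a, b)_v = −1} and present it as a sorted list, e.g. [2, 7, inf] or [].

(a, b) ≡ (-11, 36465) mod (ℚ^×)²; places V = {2, 3, 5, 7, 11, 13, 17, ∞}.
(a,b)_2: α=-2, β=0; u≡5, v≡1 (mod 8); ε(u)ε(v)=0·0, αω(v)=-2·0, βω(u)=0·1; sum ≡ 0  ⇒  +1.
(a,b)_13: α=0, u≡6; β=1, v≡4 (mod 13); (6|13)=-1, (4|13)=+1; sign (−1)^0·-1^1·+1^0 = -1.
(a,b)_17: α=0, u≡3; β=1, v≡6 (mod 17); (3|17)=-1, (6|17)=-1; sign (−1)^0·-1^1·-1^0 = -1.
(a,b)_7: α=-2, u≡3; β=0, v≡1 (mod 7); (3|7)=-1, (1|7)=+1; sign (−1)^0·-1^0·+1^-2 = +1.
(a,b)_11: α=1, u≡2; β=1, v≡9 (mod 11); (2|11)=-1, (9|11)=+1; sign (−1)^1·-1^1·+1^1 = +1.
(a,b)_3: α=4, u≡1; β=-1, v≡2 (mod 3); (1|3)=+1, (2|3)=-1; sign (−1)^0·+1^-1·-1^4 = +1.
(a,b)_5: α=0, u≡4; β=1, v≡2 (mod 5); (4|5)=+1, (2|5)=-1; sign (−1)^0·+1^1·-1^0 = +1.
(a,b)_∞: sgn(-11)=−, sgn(36465)=+, so +1.
Ram(-11, 36465) = {13, 17}; no ℚ_13-point on the conic.

[13, 17]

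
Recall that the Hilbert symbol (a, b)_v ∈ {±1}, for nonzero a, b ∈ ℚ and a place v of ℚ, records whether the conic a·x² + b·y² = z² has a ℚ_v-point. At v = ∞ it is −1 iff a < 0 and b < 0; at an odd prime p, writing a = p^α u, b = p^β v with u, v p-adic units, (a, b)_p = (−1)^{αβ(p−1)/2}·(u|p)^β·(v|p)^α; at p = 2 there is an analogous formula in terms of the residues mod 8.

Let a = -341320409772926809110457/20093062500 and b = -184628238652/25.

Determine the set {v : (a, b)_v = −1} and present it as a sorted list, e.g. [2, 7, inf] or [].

[37, inf]

Mod squares: a ≡ -43993, b ≡ -453583. Check v ∈ {∞, 2, 3, 5, 7, 11, 13, 19, 23, 29, 37, 41, 53}.
v=2: v_2(a)=-2, v_2(b)=2; units ≡ 7, 1 (mod 8); ε·ε+αω+βω = 1·0+-2·0+2·0 ≡ 0  ⇒  (a,b)_2 = +1.
v=5: a=5^-6·(≡3), b=5^-2·(≡3) mod 5; (3|5)=-1, (3|5)=-1; (−1)^{-6·-2·2}·(-1)^-2·(-1)^-6 = +1.
v=41: a=41^1·(≡15), b=41^1·(≡12) mod 41; (15|41)=-1, (12|41)=-1; (−1)^{1·1·20}·(-1)^1·(-1)^1 = +1.
v=13: a=13^2·(≡3), b=13^1·(≡12) mod 13; (3|13)=+1, (12|13)=+1; (−1)^{2·1·6}·(+1)^1·(+1)^2 = +1.
v=29: a=29^5·(≡28), b=29^2·(≡28) mod 29; (28|29)=+1, (28|29)=+1; (−1)^{5·2·14}·(+1)^2·(+1)^5 = +1.
v=23: a=23^2·(≡8), b=23^1·(≡4) mod 23; (8|23)=+1, (4|23)=+1; (−1)^{2·1·11}·(+1)^1·(+1)^2 = +1.
v=37: a=37^1·(≡13), b=37^1·(≡7) mod 37; (13|37)=-1, (7|37)=+1; (−1)^{1·1·18}·(-1)^1·(+1)^1 = -1.
v=∞: -43993 < 0 and -453583 < 0  ⇒  (a,b)_∞ = -1.
v=19: a=19^2·(≡5), b=19^0·(≡11) mod 19; (5|19)=+1, (11|19)=+1; (−1)^{2·0·9}·(+1)^0·(+1)^2 = +1.
v=53: a=53^2·(≡50), b=53^0·(≡24) mod 53; (50|53)=-1, (24|53)=+1; (−1)^{2·0·26}·(-1)^0·(+1)^2 = +1.
v=11: a=11^2·(≡2), b=11^2·(≡6) mod 11; (2|11)=-1, (6|11)=-1; (−1)^{2·2·5}·(-1)^2·(-1)^2 = +1.
v=7: a=7^-2·(≡2), b=7^0·(≡6) mod 7; (2|7)=+1, (6|7)=-1; (−1)^{-2·0·3}·(+1)^0·(-1)^-2 = +1.
v=3: a=3^-8·(≡2), b=3^0·(≡2) mod 3; (2|3)=-1, (2|3)=-1; (−1)^{-8·0·1}·(-1)^0·(-1)^-8 = +1.
(-43993, -453583 / ℚ) ramifies at {37, ∞}: a division algebra.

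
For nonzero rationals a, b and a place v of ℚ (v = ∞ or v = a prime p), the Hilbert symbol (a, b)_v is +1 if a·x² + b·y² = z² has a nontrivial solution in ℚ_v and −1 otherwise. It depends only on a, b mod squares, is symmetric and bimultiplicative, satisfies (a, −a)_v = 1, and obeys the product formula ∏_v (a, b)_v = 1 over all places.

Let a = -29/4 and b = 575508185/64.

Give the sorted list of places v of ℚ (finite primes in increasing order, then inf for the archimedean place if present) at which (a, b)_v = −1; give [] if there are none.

Mod squares: a ≡ -29, b ≡ 11745065. Check v ∈ {∞, 2, 5, 7, 23, 29, 41, 47, 53}.
v=41: a=41^0·(≡3), b=41^1·(≡10) mod 41; (3|41)=-1, (10|41)=+1; (−1)^{0·1·20}·(-1)^1·(+1)^0 = -1.
v=23: a=23^0·(≡10), b=23^1·(≡13) mod 23; (10|23)=-1, (13|23)=+1; (−1)^{0·1·11}·(-1)^1·(+1)^0 = -1.
v=2: v_2(a)=-2, v_2(b)=-6; units ≡ 3, 1 (mod 8); ε·ε+αω+βω = 1·0+-2·0+-6·1 ≡ 0  ⇒  (a,b)_2 = +1.
v=7: a=7^0·(≡5), b=7^2·(≡3) mod 7; (5|7)=-1, (3|7)=-1; (−1)^{0·2·3}·(-1)^2·(-1)^0 = +1.
v=53: a=53^0·(≡6), b=53^1·(≡39) mod 53; (6|53)=+1, (39|53)=-1; (−1)^{0·1·26}·(+1)^1·(-1)^0 = +1.
v=5: a=5^0·(≡4), b=5^1·(≡3) mod 5; (4|5)=+1, (3|5)=-1; (−1)^{0·1·2}·(+1)^1·(-1)^0 = +1.
v=29: a=29^1·(≡7), b=29^0·(≡4) mod 29; (7|29)=+1, (4|29)=+1; (−1)^{1·0·14}·(+1)^0·(+1)^1 = +1.
v=∞: -29 < 0 and 11745065 > 0  ⇒  (a,b)_∞ = +1.
v=47: a=47^0·(≡28), b=47^1·(≡41) mod 47; (28|47)=+1, (41|47)=-1; (−1)^{0·1·23}·(+1)^1·(-1)^0 = +1.
Ram(-29, 11745065) = {23, 41}; no ℚ_23-point on the conic.

[23, 41]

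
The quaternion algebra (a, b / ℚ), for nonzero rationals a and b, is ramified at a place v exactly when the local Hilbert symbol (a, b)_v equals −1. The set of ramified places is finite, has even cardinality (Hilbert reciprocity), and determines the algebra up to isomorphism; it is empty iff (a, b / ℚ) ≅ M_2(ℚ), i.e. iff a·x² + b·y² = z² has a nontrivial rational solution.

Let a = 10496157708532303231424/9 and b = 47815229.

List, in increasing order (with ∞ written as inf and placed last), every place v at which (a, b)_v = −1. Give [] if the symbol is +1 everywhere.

[19, 29]

Mod squares: a ≡ 51359, b ≡ 975821. Check v ∈ {∞, 2, 3, 7, 11, 13, 19, 23, 29}.
v=2: v_2(a)=6, v_2(b)=0; units ≡ 7, 5 (mod 8); ε·ε+αω+βω = 1·0+6·1+0·0 ≡ 0  ⇒  (a,b)_2 = +1.
v=7: a=7^7·(≡1), b=7^3·(≡5) mod 7; (1|7)=+1, (5|7)=-1; (−1)^{7·3·3}·(+1)^3·(-1)^7 = +1.
v=19: a=19^2·(≡15), b=19^1·(≡3) mod 19; (15|19)=-1, (3|19)=-1; (−1)^{2·1·9}·(-1)^1·(-1)^2 = -1.
v=11: a=11^1·(≡3), b=11^1·(≡2) mod 11; (3|11)=+1, (2|11)=-1; (−1)^{1·1·5}·(+1)^1·(-1)^1 = +1.
v=29: a=29^3·(≡10), b=29^1·(≡6) mod 29; (10|29)=-1, (6|29)=+1; (−1)^{3·1·14}·(-1)^1·(+1)^3 = -1.
v=∞: 51359 > 0 and 975821 > 0  ⇒  (a,b)_∞ = +1.
v=23: a=23^3·(≡13), b=23^1·(≡22) mod 23; (13|23)=+1, (22|23)=-1; (−1)^{3·1·11}·(+1)^1·(-1)^3 = +1.
v=13: a=13^2·(≡4), b=13^0·(≡7) mod 13; (4|13)=+1, (7|13)=-1; (−1)^{2·0·6}·(+1)^0·(-1)^2 = +1.
v=3: a=3^-2·(≡2), b=3^0·(≡2) mod 3; (2|3)=-1, (2|3)=-1; (−1)^{-2·0·1}·(-1)^0·(-1)^-2 = +1.
(51359, 975821 / ℚ) ramifies at {19, 29}: a division algebra.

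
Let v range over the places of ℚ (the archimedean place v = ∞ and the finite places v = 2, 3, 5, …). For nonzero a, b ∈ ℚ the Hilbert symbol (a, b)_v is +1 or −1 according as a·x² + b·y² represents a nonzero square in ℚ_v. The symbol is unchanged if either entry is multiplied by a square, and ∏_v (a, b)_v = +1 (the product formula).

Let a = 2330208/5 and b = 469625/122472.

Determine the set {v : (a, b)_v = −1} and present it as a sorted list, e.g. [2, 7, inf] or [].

[2, 3, 5, 13]

(a, b) ≡ (8990, 2730) mod (ℚ^×)²; places V = {2, 3, 5, 7, 13, 17, 29, 31, ∞}.
(a,b)_31: α=1, u≡11; β=0, v≡20 (mod 31); (11|31)=-1, (20|31)=+1; sign (−1)^0·-1^0·+1^1 = +1.
(a,b)_7: α=0, u≡4; β=-1, v≡3 (mod 7); (4|7)=+1, (3|7)=-1; sign (−1)^0·+1^-1·-1^0 = +1.
(a,b)_5: α=-1, u≡3; β=3, v≡1 (mod 5); (3|5)=-1, (1|5)=+1; sign (−1)^0·-1^3·+1^-1 = -1.
(a,b)_29: α=1, u≡16; β=0, v≡23 (mod 29); (16|29)=+1, (23|29)=+1; sign (−1)^0·+1^0·+1^1 = +1.
(a,b)_2: α=5, β=-3; u≡7, v≡5 (mod 8); ε(u)ε(v)=1·0, αω(v)=5·1, βω(u)=-3·0; sum ≡ 1  ⇒  -1.
(a,b)_13: α=0, u≡2; β=1, v≡2 (mod 13); (2|13)=-1, (2|13)=-1; sign (−1)^0·-1^1·-1^0 = -1.
(a,b)_3: α=4, u≡2; β=-7, v≡1 (mod 3); (2|3)=-1, (1|3)=+1; sign (−1)^0·-1^-7·+1^4 = -1.
(a,b)_∞: sgn(8990)=+, sgn(2730)=+, so +1.
(a,b)_17: α=0, u≡7; β=2, v≡11 (mod 17); (7|17)=-1, (11|17)=-1; sign (−1)^0·-1^2·-1^0 = +1.
|Ram(8990, 2730)| = 4, even; anisotropic at {2, 3, 5, 13}.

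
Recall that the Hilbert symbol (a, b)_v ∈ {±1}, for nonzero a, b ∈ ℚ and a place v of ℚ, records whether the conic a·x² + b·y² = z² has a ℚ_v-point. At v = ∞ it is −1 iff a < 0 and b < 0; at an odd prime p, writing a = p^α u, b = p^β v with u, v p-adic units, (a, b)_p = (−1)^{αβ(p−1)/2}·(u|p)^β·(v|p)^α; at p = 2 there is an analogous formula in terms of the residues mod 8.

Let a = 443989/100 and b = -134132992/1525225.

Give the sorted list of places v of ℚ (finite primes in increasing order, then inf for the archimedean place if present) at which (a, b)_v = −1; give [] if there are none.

[13, 17]

(a, b) ≡ (9061, -37) mod (ℚ^×)²; places V = {2, 5, 7, 13, 17, 19, 37, 41, ∞}.
(a,b)_13: α=1, u≡6; β=-2, v≡11 (mod 13); (6|13)=-1, (11|13)=-1; sign (−1)^0·-1^-2·-1^1 = -1.
(a,b)_5: α=-2, u≡1; β=-2, v≡2 (mod 5); (1|5)=+1, (2|5)=-1; sign (−1)^0·+1^-2·-1^-2 = +1.
(a,b)_∞: sgn(9061)=+, sgn(-37)=−, so +1.
(a,b)_17: α=1, u≡6; β=2, v≡3 (mod 17); (6|17)=-1, (3|17)=-1; sign (−1)^0·-1^2·-1^1 = -1.
(a,b)_41: α=1, u≡39; β=0, v≡1 (mod 41); (39|41)=+1, (1|41)=+1; sign (−1)^0·+1^0·+1^1 = +1.
(a,b)_37: α=0, u≡1; β=1, v≡4 (mod 37); (1|37)=+1, (4|37)=+1; sign (−1)^0·+1^1·+1^0 = +1.
(a,b)_7: α=2, u≡5; β=2, v≡6 (mod 7); (5|7)=-1, (6|7)=-1; sign (−1)^0·-1^2·-1^2 = +1.
(a,b)_2: α=-2, β=8; u≡5, v≡3 (mod 8); ε(u)ε(v)=0·1, αω(v)=-2·1, βω(u)=8·1; sum ≡ 0  ⇒  +1.
(a,b)_19: α=0, u≡7; β=-2, v≡5 (mod 19); (7|19)=+1, (5|19)=+1; sign (−1)^0·+1^-2·+1^0 = +1.
(9061, -37 / ℚ) ramifies at {13, 17}: a division algebra.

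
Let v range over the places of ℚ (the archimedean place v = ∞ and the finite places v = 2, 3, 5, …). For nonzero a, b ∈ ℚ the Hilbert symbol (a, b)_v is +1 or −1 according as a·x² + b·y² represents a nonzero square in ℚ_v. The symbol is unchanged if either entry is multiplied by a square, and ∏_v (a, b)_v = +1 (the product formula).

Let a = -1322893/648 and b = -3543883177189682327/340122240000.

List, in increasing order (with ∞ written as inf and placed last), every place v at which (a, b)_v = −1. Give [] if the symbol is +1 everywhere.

Mod squares: a ≡ -26, b ≡ -143. Check v ∈ {∞, 2, 3, 5, 7, 11, 13, 17, 29}.
v=2: v_2(a)=-3, v_2(b)=-10; units ≡ 3, 1 (mod 8); ε·ε+αω+βω = 1·0+-3·0+-10·1 ≡ 0  ⇒  (a,b)_2 = +1.
v=17: a=17^0·(≡15), b=17^2·(≡5) mod 17; (15|17)=+1, (5|17)=-1; (−1)^{0·2·8}·(+1)^2·(-1)^0 = +1.
v=3: a=3^-4·(≡1), b=3^-12·(≡1) mod 3; (1|3)=+1, (1|3)=+1; (−1)^{-4·-12·1}·(+1)^-12·(+1)^-4 = +1.
v=∞: -26 < 0 and -143 < 0  ⇒  (a,b)_∞ = -1.
v=13: a=13^1·(≡5), b=13^3·(≡2) mod 13; (5|13)=-1, (2|13)=-1; (−1)^{1·3·6}·(-1)^3·(-1)^1 = +1.
v=5: a=5^0·(≡4), b=5^-4·(≡2) mod 5; (4|5)=+1, (2|5)=-1; (−1)^{0·-4·2}·(+1)^-4·(-1)^0 = +1.
v=11: a=11^2·(≡10), b=11^5·(≡9) mod 11; (10|11)=-1, (9|11)=+1; (−1)^{2·5·5}·(-1)^5·(+1)^2 = -1.
v=29: a=29^2·(≡8), b=29^4·(≡21) mod 29; (8|29)=-1, (21|29)=-1; (−1)^{2·4·14}·(-1)^4·(-1)^2 = +1.
v=7: a=7^0·(≡4), b=7^2·(≡1) mod 7; (4|7)=+1, (1|7)=+1; (−1)^{0·2·3}·(+1)^2·(+1)^0 = +1.
(-26, -143 / ℚ) ramifies at {11, ∞}: a division algebra.

[11, inf]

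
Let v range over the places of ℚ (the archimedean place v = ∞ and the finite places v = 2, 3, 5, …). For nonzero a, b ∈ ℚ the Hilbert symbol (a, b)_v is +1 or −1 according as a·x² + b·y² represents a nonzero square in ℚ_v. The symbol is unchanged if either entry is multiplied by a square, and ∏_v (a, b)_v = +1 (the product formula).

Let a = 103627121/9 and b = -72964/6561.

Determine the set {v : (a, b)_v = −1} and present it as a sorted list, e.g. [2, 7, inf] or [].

[13, 17, 19, 23, 29, 37]

(a, b) ≡ (103627121, -18241) mod (ℚ^×)²; places V = {2, 3, 13, 17, 19, 23, 29, 37, ∞}.
(a,b)_3: α=-2, u≡2; β=-8, v≡2 (mod 3); (2|3)=-1, (2|3)=-1; sign (−1)^0·-1^-8·-1^-2 = +1.
(a,b)_29: α=1, u≡3; β=1, v≡1 (mod 29); (3|29)=-1, (1|29)=+1; sign (−1)^0·-1^1·+1^1 = -1.
(a,b)_∞: sgn(103627121)=+, sgn(-18241)=−, so +1.
(a,b)_23: α=1, u≡14; β=0, v≡14 (mod 23); (14|23)=-1, (14|23)=-1; sign (−1)^0·-1^0·-1^1 = -1.
(a,b)_19: α=1, u≡10; β=0, v≡12 (mod 19); (10|19)=-1, (12|19)=-1; sign (−1)^0·-1^0·-1^1 = -1.
(a,b)_17: α=1, u≡12; β=1, v≡8 (mod 17); (12|17)=-1, (8|17)=+1; sign (−1)^0·-1^1·+1^1 = -1.
(a,b)_13: α=1, u≡9; β=0, v≡2 (mod 13); (9|13)=+1, (2|13)=-1; sign (−1)^0·+1^0·-1^1 = -1.
(a,b)_2: α=0, β=2; u≡1, v≡7 (mod 8); ε(u)ε(v)=0·1, αω(v)=0·0, βω(u)=2·0; sum ≡ 0  ⇒  +1.
(a,b)_37: α=1, u≡2; β=1, v≡33 (mod 37); (2|37)=-1, (33|37)=+1; sign (−1)^0·-1^1·+1^1 = -1.
Ram(103627121, -18241) = {13, 17, 19, 23, 29, 37}; no ℚ_13-point on the conic.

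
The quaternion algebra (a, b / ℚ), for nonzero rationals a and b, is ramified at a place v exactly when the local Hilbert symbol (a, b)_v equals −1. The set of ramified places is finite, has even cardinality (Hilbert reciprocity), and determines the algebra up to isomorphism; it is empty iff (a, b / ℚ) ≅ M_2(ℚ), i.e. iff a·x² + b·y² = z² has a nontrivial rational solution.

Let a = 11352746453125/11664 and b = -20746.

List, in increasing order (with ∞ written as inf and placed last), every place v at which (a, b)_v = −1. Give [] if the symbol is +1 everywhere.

[2, 23, 29, 41]

Mod squares: a ≡ 14828077, b ≡ -20746. Check v ∈ {∞, 2, 3, 5, 7, 11, 23, 29, 41, 43, 47}.
v=∞: 14828077 > 0 and -20746 < 0  ⇒  (a,b)_∞ = +1.
v=43: a=43^1·(≡20), b=43^0·(≡23) mod 43; (20|43)=-1, (23|43)=+1; (−1)^{1·0·21}·(-1)^0·(+1)^1 = +1.
v=3: a=3^-6·(≡1), b=3^0·(≡2) mod 3; (1|3)=+1, (2|3)=-1; (−1)^{-6·0·1}·(+1)^0·(-1)^-6 = +1.
v=11: a=11^1·(≡9), b=11^1·(≡6) mod 11; (9|11)=+1, (6|11)=-1; (−1)^{1·1·5}·(+1)^1·(-1)^1 = +1.
v=29: a=29^1·(≡10), b=29^0·(≡18) mod 29; (10|29)=-1, (18|29)=-1; (−1)^{1·0·14}·(-1)^0·(-1)^1 = -1.
v=7: a=7^2·(≡6), b=7^0·(≡2) mod 7; (6|7)=-1, (2|7)=+1; (−1)^{2·0·3}·(-1)^0·(+1)^2 = +1.
v=47: a=47^1·(≡36), b=47^0·(≡28) mod 47; (36|47)=+1, (28|47)=+1; (−1)^{1·0·23}·(+1)^0·(+1)^1 = +1.
v=5: a=5^6·(≡2), b=5^0·(≡4) mod 5; (2|5)=-1, (4|5)=+1; (−1)^{6·0·2}·(-1)^0·(+1)^6 = +1.
v=2: v_2(a)=-4, v_2(b)=1; units ≡ 5, 3 (mod 8); ε·ε+αω+βω = 0·1+-4·1+1·1 ≡ 1  ⇒  (a,b)_2 = -1.
v=23: a=23^1·(≡3), b=23^1·(≡18) mod 23; (3|23)=+1, (18|23)=+1; (−1)^{1·1·11}·(+1)^1·(+1)^1 = -1.
v=41: a=41^0·(≡19), b=41^1·(≡27) mod 41; (19|41)=-1, (27|41)=-1; (−1)^{0·1·20}·(-1)^1·(-1)^0 = -1.
(14828077, -20746 / ℚ) ramifies at {2, 23, 29, 41}: a division algebra.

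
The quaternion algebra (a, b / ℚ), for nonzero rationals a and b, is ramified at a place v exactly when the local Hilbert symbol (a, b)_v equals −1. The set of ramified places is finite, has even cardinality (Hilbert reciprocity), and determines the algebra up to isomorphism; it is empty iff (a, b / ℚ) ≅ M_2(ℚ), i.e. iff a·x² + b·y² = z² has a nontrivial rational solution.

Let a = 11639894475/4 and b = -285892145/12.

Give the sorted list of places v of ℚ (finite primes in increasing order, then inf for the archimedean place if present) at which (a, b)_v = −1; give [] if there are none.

[3, 7]

Mod squares: a ≡ 10659, b ≡ -19635. Check v ∈ {∞, 2, 3, 5, 7, 11, 17, 19}.
v=2: v_2(a)=-2, v_2(b)=-2; units ≡ 3, 5 (mod 8); ε·ε+αω+βω = 1·0+-2·1+-2·1 ≡ 0  ⇒  (a,b)_2 = +1.
v=∞: 10659 > 0 and -19635 < 0  ⇒  (a,b)_∞ = +1.
v=17: a=17^1·(≡2), b=17^1·(≡4) mod 17; (2|17)=+1, (4|17)=+1; (−1)^{1·1·8}·(+1)^1·(+1)^1 = +1.
v=5: a=5^2·(≡1), b=5^1·(≡3) mod 5; (1|5)=+1, (3|5)=-1; (−1)^{2·1·2}·(+1)^1·(-1)^2 = +1.
v=19: a=19^3·(≡10), b=19^2·(≡9) mod 19; (10|19)=-1, (9|19)=+1; (−1)^{3·2·9}·(-1)^2·(+1)^3 = +1.
v=7: a=7^0·(≡5), b=7^1·(≡2) mod 7; (5|7)=-1, (2|7)=+1; (−1)^{0·1·3}·(-1)^1·(+1)^0 = -1.
v=11: a=11^3·(≡4), b=11^3·(≡2) mod 11; (4|11)=+1, (2|11)=-1; (−1)^{3·3·5}·(+1)^3·(-1)^3 = +1.
v=3: a=3^1·(≡1), b=3^-1·(≡1) mod 3; (1|3)=+1, (1|3)=+1; (−1)^{1·-1·1}·(+1)^-1·(+1)^1 = -1.
Ram(10659, -19635) = {3, 7}; no ℚ_3-point on the conic.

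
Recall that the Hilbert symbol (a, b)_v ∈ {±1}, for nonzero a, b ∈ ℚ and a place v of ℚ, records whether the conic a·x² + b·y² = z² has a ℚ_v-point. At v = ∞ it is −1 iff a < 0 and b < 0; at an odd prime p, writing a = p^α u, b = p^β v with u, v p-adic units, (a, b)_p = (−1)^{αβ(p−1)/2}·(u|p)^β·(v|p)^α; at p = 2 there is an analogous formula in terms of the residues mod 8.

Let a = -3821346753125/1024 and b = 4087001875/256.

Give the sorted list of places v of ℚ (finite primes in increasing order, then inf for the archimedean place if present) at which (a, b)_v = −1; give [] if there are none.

(a, b) ≡ (-5, 187) mod (ℚ^×)²; places V = {2, 5, 11, 17, ∞}.
(a,b)_5: α=5, u≡1; β=4, v≡3 (mod 5); (1|5)=+1, (3|5)=-1; sign (−1)^0·+1^4·-1^5 = -1.
(a,b)_17: α=4, u≡3; β=3, v≡14 (mod 17); (3|17)=-1, (14|17)=-1; sign (−1)^0·-1^3·-1^4 = -1.
(a,b)_∞: sgn(-5)=−, sgn(187)=+, so +1.
(a,b)_2: α=-10, β=-8; u≡3, v≡3 (mod 8); ε(u)ε(v)=1·1, αω(v)=-10·1, βω(u)=-8·1; sum ≡ 1  ⇒  -1.
(a,b)_11: α=4, u≡2; β=3, v≡10 (mod 11); (2|11)=-1, (10|11)=-1; sign (−1)^0·-1^3·-1^4 = -1.
(-5, 187 / ℚ) ramifies at {2, 5, 11, 17}: a division algebra.

[2, 5, 11, 17]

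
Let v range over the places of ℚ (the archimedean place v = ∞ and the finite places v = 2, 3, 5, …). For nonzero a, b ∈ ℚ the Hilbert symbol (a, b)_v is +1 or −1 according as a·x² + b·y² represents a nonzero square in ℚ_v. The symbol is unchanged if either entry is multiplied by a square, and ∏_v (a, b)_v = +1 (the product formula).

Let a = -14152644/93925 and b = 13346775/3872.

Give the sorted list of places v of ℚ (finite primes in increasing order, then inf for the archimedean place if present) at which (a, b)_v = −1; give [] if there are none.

[3, 13]

Mod squares: a ≡ -13, b ≡ 78. Check v ∈ {∞, 2, 3, 5, 11, 13, 17, 19}.
v=∞: -13 < 0 and 78 > 0  ⇒  (a,b)_∞ = +1.
v=17: a=17^-2·(≡13), b=17^0·(≡11) mod 17; (13|17)=+1, (11|17)=-1; (−1)^{-2·0·8}·(+1)^0·(-1)^-2 = +1.
v=5: a=5^-2·(≡3), b=5^2·(≡3) mod 5; (3|5)=-1, (3|5)=-1; (−1)^{-2·2·2}·(-1)^2·(-1)^-2 = +1.
v=11: a=11^2·(≡3), b=11^-2·(≡9) mod 11; (3|11)=+1, (9|11)=+1; (−1)^{2·-2·5}·(+1)^-2·(+1)^2 = +1.
v=2: v_2(a)=2, v_2(b)=-5; units ≡ 3, 7 (mod 8); ε·ε+αω+βω = 1·1+2·0+-5·1 ≡ 0  ⇒  (a,b)_2 = +1.
v=19: a=19^2·(≡11), b=19^0·(≡15) mod 19; (11|19)=+1, (15|19)=-1; (−1)^{2·0·9}·(+1)^0·(-1)^2 = +1.
v=3: a=3^4·(≡2), b=3^5·(≡2) mod 3; (2|3)=-1, (2|3)=-1; (−1)^{4·5·1}·(-1)^5·(-1)^4 = -1.
v=13: a=13^-1·(≡4), b=13^3·(≡11) mod 13; (4|13)=+1, (11|13)=-1; (−1)^{-1·3·6}·(+1)^3·(-1)^-1 = -1.
|Ram(-13, 78)| = 2, even; anisotropic at {3, 13}.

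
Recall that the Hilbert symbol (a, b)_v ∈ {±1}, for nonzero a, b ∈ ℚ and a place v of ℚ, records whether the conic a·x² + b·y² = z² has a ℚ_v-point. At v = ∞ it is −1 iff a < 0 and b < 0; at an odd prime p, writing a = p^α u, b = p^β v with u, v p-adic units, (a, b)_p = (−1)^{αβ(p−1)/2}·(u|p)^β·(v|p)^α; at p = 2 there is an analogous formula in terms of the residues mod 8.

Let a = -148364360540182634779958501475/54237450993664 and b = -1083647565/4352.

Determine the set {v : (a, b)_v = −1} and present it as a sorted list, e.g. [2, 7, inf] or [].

Mod squares: a ≡ -88179, b ≡ -23205. Check v ∈ {∞, 2, 3, 5, 7, 11, 13, 17, 19, 29, 31}.
v=3: a=3^23·(≡1), b=3^9·(≡2) mod 3; (1|3)=+1, (2|3)=-1; (−1)^{23·9·1}·(+1)^9·(-1)^23 = +1.
v=11: a=11^4·(≡2), b=11^2·(≡4) mod 11; (2|11)=-1, (4|11)=+1; (−1)^{4·2·5}·(-1)^2·(+1)^4 = +1.
v=19: a=19^3·(≡15), b=19^0·(≡12) mod 19; (15|19)=-1, (12|19)=-1; (−1)^{3·0·9}·(-1)^0·(-1)^3 = -1.
v=2: v_2(a)=-26, v_2(b)=-8; units ≡ 5, 3 (mod 8); ε·ε+αω+βω = 0·1+-26·1+-8·1 ≡ 0  ⇒  (a,b)_2 = +1.
v=29: a=29^-2·(≡27), b=29^0·(≡23) mod 29; (27|29)=-1, (23|29)=+1; (−1)^{-2·0·14}·(-1)^0·(+1)^-2 = +1.
v=17: a=17^1·(≡8), b=17^-1·(≡10) mod 17; (8|17)=+1, (10|17)=-1; (−1)^{1·-1·8}·(+1)^-1·(-1)^1 = -1.
v=5: a=5^2·(≡4), b=5^1·(≡1) mod 5; (4|5)=+1, (1|5)=+1; (−1)^{2·1·2}·(+1)^1·(+1)^2 = +1.
v=31: a=31^-2·(≡5), b=31^0·(≡5) mod 31; (5|31)=+1, (5|31)=+1; (−1)^{-2·0·15}·(+1)^0·(+1)^-2 = +1.
v=7: a=7^5·(≡5), b=7^1·(≡5) mod 7; (5|7)=-1, (5|7)=-1; (−1)^{5·1·3}·(-1)^1·(-1)^5 = -1.
v=13: a=13^3·(≡9), b=13^1·(≡12) mod 13; (9|13)=+1, (12|13)=+1; (−1)^{3·1·6}·(+1)^1·(+1)^3 = +1.
v=∞: -88179 < 0 and -23205 < 0  ⇒  (a,b)_∞ = -1.
|Ram(-88179, -23205)| = 4, even; anisotropic at {7, 17, 19, ∞}.

[7, 17, 19, inf]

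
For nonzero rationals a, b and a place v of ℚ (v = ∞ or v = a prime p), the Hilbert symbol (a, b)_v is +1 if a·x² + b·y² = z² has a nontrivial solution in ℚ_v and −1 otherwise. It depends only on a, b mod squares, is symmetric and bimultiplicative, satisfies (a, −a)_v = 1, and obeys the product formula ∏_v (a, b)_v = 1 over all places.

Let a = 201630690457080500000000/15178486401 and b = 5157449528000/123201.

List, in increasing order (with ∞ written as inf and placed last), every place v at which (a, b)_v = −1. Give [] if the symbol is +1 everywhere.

[7, 17]

(a, b) ≡ (5, 124355) mod (ℚ^×)²; places V = {2, 3, 5, 7, 11, 13, 17, 19, 23, 29, ∞}.
(a,b)_3: α=-12, u≡2; β=-6, v≡2 (mod 3); (2|3)=-1, (2|3)=-1; sign (−1)^0·-1^-6·-1^-12 = +1.
(a,b)_23: α=4, u≡19; β=2, v≡5 (mod 23); (19|23)=-1, (5|23)=-1; sign (−1)^0·-1^2·-1^4 = +1.
(a,b)_17: α=2, u≡7; β=1, v≡14 (mod 17); (7|17)=-1, (14|17)=-1; sign (−1)^0·-1^1·-1^2 = -1.
(a,b)_∞: sgn(5)=+, sgn(124355)=+, so +1.
(a,b)_13: α=-4, u≡5; β=-2, v≡3 (mod 13); (5|13)=-1, (3|13)=+1; sign (−1)^0·-1^-2·+1^-4 = +1.
(a,b)_19: α=0, u≡4; β=1, v≡17 (mod 19); (4|19)=+1, (17|19)=+1; sign (−1)^0·+1^1·+1^0 = +1.
(a,b)_2: α=8, β=6; u≡5, v≡3 (mod 8); ε(u)ε(v)=0·1, αω(v)=8·1, βω(u)=6·1; sum ≡ 0  ⇒  +1.
(a,b)_7: α=2, u≡3; β=3, v≡5 (mod 7); (3|7)=-1, (5|7)=-1; sign (−1)^0·-1^3·-1^2 = -1.
(a,b)_29: α=2, u≡13; β=0, v≡11 (mod 29); (13|29)=+1, (11|29)=-1; sign (−1)^0·+1^0·-1^2 = +1.
(a,b)_11: α=2, u≡1; β=1, v≡2 (mod 11); (1|11)=+1, (2|11)=-1; sign (−1)^0·+1^1·-1^2 = +1.
(a,b)_5: α=9, u≡1; β=3, v≡4 (mod 5); (1|5)=+1, (4|5)=+1; sign (−1)^0·+1^3·+1^9 = +1.
(5, 124355 / ℚ) ramifies at {7, 17}: a division algebra.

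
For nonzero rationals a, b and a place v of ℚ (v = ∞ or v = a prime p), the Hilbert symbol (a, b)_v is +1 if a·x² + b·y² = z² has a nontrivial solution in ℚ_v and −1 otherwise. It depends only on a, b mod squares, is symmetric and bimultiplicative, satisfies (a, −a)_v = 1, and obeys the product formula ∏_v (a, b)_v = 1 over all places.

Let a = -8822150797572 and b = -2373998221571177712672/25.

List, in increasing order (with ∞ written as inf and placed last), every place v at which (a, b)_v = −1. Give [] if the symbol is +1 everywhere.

Mod squares: a ≡ -57, b ≡ -131138. Check v ∈ {∞, 2, 3, 5, 7, 17, 19, 29}.
v=5: a=5^0·(≡3), b=5^-2·(≡3) mod 5; (3|5)=-1, (3|5)=-1; (−1)^{0·-2·2}·(-1)^-2·(-1)^0 = +1.
v=2: v_2(a)=2, v_2(b)=5; units ≡ 7, 7 (mod 8); ε·ε+αω+βω = 1·1+2·0+5·0 ≡ 1  ⇒  (a,b)_2 = -1.
v=19: a=19^3·(≡9), b=19^5·(≡12) mod 19; (9|19)=+1, (12|19)=-1; (−1)^{3·5·9}·(+1)^5·(-1)^3 = +1.
v=17: a=17^2·(≡3), b=17^3·(≡16) mod 17; (3|17)=-1, (16|17)=+1; (−1)^{2·3·8}·(-1)^3·(+1)^2 = -1.
v=∞: -57 < 0 and -131138 < 0  ⇒  (a,b)_∞ = -1.
v=3: a=3^3·(≡2), b=3^6·(≡1) mod 3; (2|3)=-1, (1|3)=+1; (−1)^{3·6·1}·(-1)^6·(+1)^3 = +1.
v=29: a=29^2·(≡7), b=29^3·(≡19) mod 29; (7|29)=+1, (19|29)=-1; (−1)^{2·3·14}·(+1)^3·(-1)^2 = +1.
v=7: a=7^2·(≡6), b=7^3·(≡3) mod 7; (6|7)=-1, (3|7)=-1; (−1)^{2·3·3}·(-1)^3·(-1)^2 = -1.
Ram(-57, -131138) = {2, 7, 17, ∞}; no ℚ_2-point on the conic.

[2, 7, 17, inf]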